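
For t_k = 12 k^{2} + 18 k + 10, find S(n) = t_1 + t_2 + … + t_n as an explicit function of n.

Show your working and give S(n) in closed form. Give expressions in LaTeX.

r(k) = (6*k**2 + 21*k + 20)/(6*k**2 + 9*k + 5) after simplifying.
So A=1 and B=1, with C=k**2 + 3*k/2 + 5/6.
Set up (1)·f(k+1) − (1)·f(k) − (k**2 + 3*k/2 + 5/6) = 0.
From deg A=0, deg B=0, deg C=2: d=3.
Solve for f: f(k) = k*(4*k**2 + 3*k + 3)/12 (degree 3 ≤ 3).
So s_k = (B(k−1)f/C)·t_k = (k*(4*k**2 + 3*k + 3)/(2*(6*k**2 + 9*k + 5)))·t_k = k*(4*k**2 + 3*k + 3).
Check: Δs_k = 12*k**2 + 18*k + 10. ✓
Σ_(k=1)^n t_k = s_(n+1) − s_(1) = (4*n**3 + 15*n**2 + 21*n + 10) − (10), i.e. n*(4*n**2 + 15*n + 21).

S(n) = n \left(4 n^{2} + 15 n + 21\right)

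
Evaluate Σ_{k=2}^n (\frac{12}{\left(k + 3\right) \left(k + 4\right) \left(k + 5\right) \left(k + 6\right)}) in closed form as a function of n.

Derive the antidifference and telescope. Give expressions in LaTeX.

S(n) = \frac{2 \left(n^{3} + 15 n^{2} + 74 n - 90\right)}{105 \left(n^{3} + 15 n^{2} + 74 n + 120\right)}

Ratio r(k) = (k + 3)/(k + 7).
Gosper form: A/B · C(k+1)/C(k) with A=k + 3, B=k + 7, C=1.
Set up (k + 3)·f(k+1) − (k + 6)·f(k) − (1) = 0.
d = 3 from the (1,1,0) case.
A polynomial solution: f(k) = k*(k**2 + 12*k + 47)/180.
R(k) = B(k−1)·f(k)/C(k) = k*(k + 6)*(k**2 + 12*k + 47)/180; s_k = R·t_k = k*(k**2 + 12*k + 47)/(15*(k + 3)*(k + 4)*(k + 5)).
Verify: 12/(k**4 + 18*k**3 + 119*k**2 + 342*k + 360) matches t_k.
s_(n+1) = (n**3 + 15*n**2 + 74*n + 60)/(15*(n**3 + 15*n**2 + 74*n + 120)) and s_(2) = 1/21, so S(n) = 2*(n**3 + 15*n**2 + 74*n - 90)/(105*(n**3 + 15*n**2 + 74*n + 120)).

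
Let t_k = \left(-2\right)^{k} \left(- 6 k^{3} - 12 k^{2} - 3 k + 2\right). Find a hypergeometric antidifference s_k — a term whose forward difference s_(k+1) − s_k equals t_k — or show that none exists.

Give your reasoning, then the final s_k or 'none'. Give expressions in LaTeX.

s_k = \left(-2\right)^{k} k \left(2 k^{2} - 3\right)

Step 1: r(k) = 2*(-6*k**3 - 30*k**2 - 45*k - 19)/(6*k**3 + 12*k**2 + 3*k - 2).
So A=-2 and B=1, with C=k**3 + 2*k**2 + k/2 - 1/3.
Key eq: (-2)·f(k+1) = (1)·f(k) + (k**3 + 2*k**2 + k/2 - 1/3).
d = 3 from the (0,0,3) case.
Solving with deg f ≤ 3: f(k) = -k*(2*k**2 - 3)/6.
Certificate R = B(k−1)f/C = -k*(2*k**2 - 3)/(6*k**3 + 12*k**2 + 3*k - 2) gives s_k = (-2)**k*k*(2*k**2 - 3).
Check: Δs_k = (-2)**k*(-6*k**3 - 12*k**2 - 3*k + 2). ✓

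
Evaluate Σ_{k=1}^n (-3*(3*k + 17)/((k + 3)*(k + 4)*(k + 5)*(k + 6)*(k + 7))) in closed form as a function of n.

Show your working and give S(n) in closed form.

S(n) = 3*n*(-n**2 - 16*n - 83)/(140*(n**3 + 16*n**2 + 83*n + 140))

t_(k+1)/t_k = (k + 3)*(3*k + 20)/((k + 8)*(3*k + 17)).
Take A(k)=k + 3, B(k)=k + 8, C(k)=k + 17/3.
Set up (k + 3)·f(k+1) − (k + 7)·f(k) − (k + 17/3) = 0.
From deg A=1, deg B=1, deg C=1: d=4.
Match coefficients ⇒ f(k) = k*(k + 5)*(k**2 + 13*k + 54)/216.
Certificate R = B(k−1)f/C = k*(k + 5)*(k + 7)*(k**2 + 13*k + 54)/(72*(3*k + 17)) gives s_k = k*(-k**2 - 13*k - 54)/(24*(k**3 + 13*k**2 + 54*k + 72)).
Verify: 3*(-3*k - 17)/(k**5 + 25*k**4 + 245*k**3 + 1175*k**2 + 2754*k + 2520) matches t_k.
Telescope: S(n) = s_(n+1) − s_(1) = (-n**3 - 16*n**2 - 83*n - 68)/(24*(n**3 + 16*n**2 + 83*n + 140)) − (-17/840) = 3*n*(-n**2 - 16*n - 83)/(140*(n**3 + 16*n**2 + 83*n + 140)).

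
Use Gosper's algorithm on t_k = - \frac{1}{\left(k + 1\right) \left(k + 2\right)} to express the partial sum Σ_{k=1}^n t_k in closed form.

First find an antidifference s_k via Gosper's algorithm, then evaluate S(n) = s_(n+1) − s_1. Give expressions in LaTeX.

S(n) = - \frac{n}{2 n + 4}

The ratio is (k + 1)/(k + 3).
Take A(k)=k + 1, B(k)=k + 3, C(k)=1.
Solve (k + 1)·f(k+1) − (k + 2)·f(k) = 1.
Degrees (1,1,0) ⇒ d ≤ 1.
A polynomial solution: f(k) = k.
Certificate R = B(k−1)f/C = k*(k + 2) gives s_k = -k/(k + 1).
s_(k+1) − s_k = -1/(k**2 + 3*k + 2) = t_k.
s_(n+1) = (-n - 1)/(n + 2) and s_(1) = -1/2, so S(n) = -n/(2*n + 4).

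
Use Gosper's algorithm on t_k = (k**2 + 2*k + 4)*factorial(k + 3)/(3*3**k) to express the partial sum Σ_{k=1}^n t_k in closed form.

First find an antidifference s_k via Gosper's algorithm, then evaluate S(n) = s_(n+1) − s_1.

S(n) = -8 + n*factorial(n + 4)/(3*3**n) + factorial(n + 4)/(3*3**n)

Compute t_(k+1)/t_k: get (k + 4)*(2*k + (k + 1)**2 + 6)/(3*(k**2 + 2*k + 4)).
A = k/3 + 4/3, B = 1, C = k**2 + 2*k + 4.
f must satisfy (k/3 + 4/3)·f(k+1) − (1)·f(k) = k**2 + 2*k + 4.
d = 1 from the (1,0,2) case.
A polynomial solution: f(k) = 3*k.
Certificate R = B(k−1)f/C = 3*k/(k**2 + 2*k + 4) gives s_k = k*factorial(k + 3)/3**k.
Verify: (k**2 + 2*k + 4)*factorial(k + 3)/(3*3**k) matches t_k.
Evaluate: s_(n+1) = 3**(-n - 1)*(n + 1)*factorial(n + 4); subtract s_(1) = 8 ⇒ S(n) = -8 + n*factorial(n + 4)/(3*3**n) + factorial(n + 4)/(3*3**n).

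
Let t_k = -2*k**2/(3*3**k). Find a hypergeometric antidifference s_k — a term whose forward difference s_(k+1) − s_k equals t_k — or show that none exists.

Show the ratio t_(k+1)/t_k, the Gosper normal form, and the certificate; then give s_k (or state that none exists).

s_k = (k**2 + k + 1)/3**k

Compute t_(k+1)/t_k: get (k + 1)**2/(3*k**2).
A = 1/3, B = 1, C = k**2.
Solve (1/3)·f(k+1) − (1)·f(k) = k**2.
deg f ≤ 2 (via 0,0,2).
A polynomial solution: f(k) = -3*(k**2 + k + 1)/2.
R(k) = B(k−1)·f(k)/C(k) = -3*(k**2 + k + 1)/(2*k**2); s_k = R·t_k = (k**2 + k + 1)/3**k.
Verify: -2*k**2/(3*3**k) matches t_k.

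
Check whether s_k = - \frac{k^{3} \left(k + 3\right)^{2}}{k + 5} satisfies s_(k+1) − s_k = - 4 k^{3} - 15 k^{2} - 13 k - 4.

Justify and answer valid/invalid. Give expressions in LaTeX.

s_(k+1) = -(k + 1)**3*(k + 4)**2/(k + 6)
s_(k+1) − s_k = (k**3*(k + 3)**2*(k + 6) - (k + 1)**3*(k + 4)**2*(k + 5))/((k + 5)*(k + 6))
(s_(k+1) − s_k) − t_k = 2*(3*k**4 + 32*k**3 + 88*k**2 + 69*k + 20)/(k**2 + 11*k + 30)

Invalid: residual \frac{2 \left(3 k^{4} + 32 k^{3} + 88 k^{2} + 69 k + 20\right)}{k^{2} + 11 k + 30} ≠ 0.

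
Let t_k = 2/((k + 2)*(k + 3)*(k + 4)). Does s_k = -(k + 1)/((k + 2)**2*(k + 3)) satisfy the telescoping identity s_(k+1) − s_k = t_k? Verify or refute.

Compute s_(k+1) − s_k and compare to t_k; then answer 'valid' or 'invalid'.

Invalid: residual (-3*k - 8)/(k**5 + 14*k**4 + 77*k**3 + 208*k**2 + 276*k + 144) ≠ 0.

s_(k+1) = (-k - 2)/((k + 3)**2*(k + 4))
s_(k+1) − s_k = ((k + 1)*(k + 3)*(k + 4) - (k + 2)**3)/((k + 2)**2*(k + 3)**2*(k + 4))
(s_(k+1) − s_k) − t_k = (-3*k - 8)/(k**5 + 14*k**4 + 77*k**3 + 208*k**2 + 276*k + 144)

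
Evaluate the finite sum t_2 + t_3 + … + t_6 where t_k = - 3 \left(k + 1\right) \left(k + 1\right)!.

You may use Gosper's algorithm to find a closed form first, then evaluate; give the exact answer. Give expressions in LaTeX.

Σ = -120942

Step 1: r(k) = (k + 2)**2/(k + 1).
So A=k + 2 and B=1, with C=k + 1.
f must satisfy (k + 2)·f(k+1) − (1)·f(k) = k + 1.
Bound: deg f ≤ 0.
Solve for f: f(k) = 1 (degree 0 ≤ 0).
R(k) = B(k−1)·f(k)/C(k) = 1/(k + 1); s_k = R·t_k = -3*factorial(k + 1).
s_(k+1) − s_k = -3*(k + 1)*factorial(k + 1) = t_k.
Telescoping: Σ = s_(7) − s_(2) = -120960 − (-18) = -120942.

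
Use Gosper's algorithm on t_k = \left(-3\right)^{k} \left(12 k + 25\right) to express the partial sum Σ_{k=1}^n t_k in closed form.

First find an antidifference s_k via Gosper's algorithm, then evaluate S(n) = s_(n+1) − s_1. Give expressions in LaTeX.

S(n) = 9 \left(-3\right)^{n} n + 21 \left(-3\right)^{n} - 21

r(k) = 3*(-12*k - 37)/(12*k + 25) after simplifying.
So A=-3 and B=1, with C=k + 25/12.
Set up (-3)·f(k+1) − (1)·f(k) − (k + 25/12) = 0.
deg f ≤ 1 (via 0,0,1).
A polynomial solution: f(k) = -(3*k + 4)/12.
Get s_k = R·t_k = (-3)**k*(-3*k - 4) with R(k) = B(k−1)f(k)/C(k) = -(3*k + 4)/(12*k + 25).
Δs = (-3)**k*(12*k + 25), as required.
Telescope: S(n) = s_(n+1) − s_(1) = 3*(-3)**n*(3*n + 7) − (21) = 9*(-3)**n*n + 21*(-3)**n - 21.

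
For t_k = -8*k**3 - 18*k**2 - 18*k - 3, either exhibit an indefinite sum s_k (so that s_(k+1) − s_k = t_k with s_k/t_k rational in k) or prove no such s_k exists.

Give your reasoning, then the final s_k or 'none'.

s_k = k*(-2*k**3 - 2*k**2 - 2*k + 3)

Step 1: r(k) = (8*k**3 + 42*k**2 + 78*k + 47)/(8*k**3 + 18*k**2 + 18*k + 3).
Normal form (A,B,C) = (1, 1, k**3 + 9*k**2/4 + 9*k/4 + 3/8).
Solve (1)·f(k+1) − (1)·f(k) = k**3 + 9*k**2/4 + 9*k/4 + 3/8.
From deg A=0, deg B=0, deg C=3: d=4.
Solve for f: f(k) = k*(2*k**3 + 2*k**2 + 2*k - 3)/8 (degree 4 ≤ 4).
Get s_k = R·t_k = k*(-2*k**3 - 2*k**2 - 2*k + 3) with R(k) = B(k−1)f(k)/C(k) = k*(2*k**3 + 2*k**2 + 2*k - 3)/(8*k**3 + 18*k**2 + 18*k + 3).
Δs = -8*k**3 - 18*k**2 - 18*k - 3, as required.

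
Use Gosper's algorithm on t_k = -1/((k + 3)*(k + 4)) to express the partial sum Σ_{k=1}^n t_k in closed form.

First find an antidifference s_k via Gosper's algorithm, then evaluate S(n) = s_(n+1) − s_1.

Ratio r(k) = (k + 3)/(k + 5).
Gosper form: A/B · C(k+1)/C(k) with A=k + 3, B=k + 5, C=1.
f must satisfy (k + 3)·f(k+1) − (k + 4)·f(k) = 1.
d = 1 from the (1,1,0) case.
A polynomial solution: f(k) = k/3.
So s_k = (B(k−1)f/C)·t_k = (k*(k + 4)/3)·t_k = -k/(3*k + 9).
Verify: -1/(k**2 + 7*k + 12) matches t_k.
s_(n+1) = (-n - 1)/(3*(n + 4)) and s_(1) = -1/12, so S(n) = -n/(4*n + 16).

S(n) = -n/(4*n + 16)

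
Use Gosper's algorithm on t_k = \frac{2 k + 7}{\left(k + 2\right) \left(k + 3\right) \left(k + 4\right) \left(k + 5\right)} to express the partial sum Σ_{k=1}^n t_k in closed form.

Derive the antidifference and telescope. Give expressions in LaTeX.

S(n) = \frac{n \left(n + 8\right)}{15 \left(n^{2} + 8 n + 15\right)}

r(k) = (k + 2)*(2*k + 9)/((k + 6)*(2*k + 7)) after simplifying.
Take A(k)=k + 2, B(k)=k + 6, C(k)=k + 7/2.
Set up (k + 2)·f(k+1) − (k + 5)·f(k) − (k + 7/2) = 0.
deg f ≤ 3 (via 1,1,1).
Coefficient equations give f(k) = k*(k + 3)*(k + 6)/16.
So s_k = (B(k−1)f/C)·t_k = (k*(k + 3)*(k + 5)*(k + 6)/(8*(2*k + 7)))·t_k = k*(k + 6)/(8*(k**2 + 6*k + 8)).
Δs = (2*k + 7)/(k**4 + 14*k**3 + 71*k**2 + 154*k + 120), as required.
s_(n+1) = (n**2 + 8*n + 7)/(8*(n**2 + 8*n + 15)) and s_(1) = 7/120, so S(n) = n*(n + 8)/(15*(n**2 + 8*n + 15)).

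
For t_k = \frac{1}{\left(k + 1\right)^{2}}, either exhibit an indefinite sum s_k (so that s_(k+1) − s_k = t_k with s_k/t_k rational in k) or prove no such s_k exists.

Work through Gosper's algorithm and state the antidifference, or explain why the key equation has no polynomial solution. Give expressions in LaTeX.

Step 1: r(k) = (k + 1)**2/(k + 2)**2.
Take A(k)=k**2 + 2*k + 1, B(k)=k**2 + 4*k + 4, C(k)=1.
Solve (k**2 + 2*k + 1)·f(k+1) − (k**2 + 2*k + 1)·f(k) = 1.
Degrees (2,2,0) ⇒ d ≤ 0.
Write f(k) = c0. Then LHS − RHS = -1, requiring -1 = 0: contradictory. No certificate.

none (Gosper's algorithm certifies no s_k)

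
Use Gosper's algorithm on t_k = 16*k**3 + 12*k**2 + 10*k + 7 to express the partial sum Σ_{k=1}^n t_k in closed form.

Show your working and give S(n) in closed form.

S(n) = n*(4*n**3 + 12*n**2 + 15*n + 14)

r(k) = (16*k**3 + 60*k**2 + 82*k + 45)/(16*k**3 + 12*k**2 + 10*k + 7) after simplifying.
Take A(k)=1, B(k)=1, C(k)=k**3 + 3*k**2/4 + 5*k/8 + 7/16.
Solve (1)·f(k+1) − (1)·f(k) = k**3 + 3*k**2/4 + 5*k/8 + 7/16.
d = 4 from the (0,0,3) case.
Coefficient equations give f(k) = k*(4*k**3 - 4*k**2 + 3*k + 4)/16.
Certificate R = B(k−1)f/C = k*(4*k**3 - 4*k**2 + 3*k + 4)/(16*k**3 + 12*k**2 + 10*k + 7) gives s_k = k*(4*k**3 - 4*k**2 + 3*k + 4).
Δs = 16*k**3 + 12*k**2 + 10*k + 7, as required.
Σ_(k=1)^n t_k = s_(n+1) − s_(1) = (4*n**4 + 12*n**3 + 15*n**2 + 14*n + 7) − (7), i.e. n*(4*n**3 + 12*n**2 + 15*n + 14).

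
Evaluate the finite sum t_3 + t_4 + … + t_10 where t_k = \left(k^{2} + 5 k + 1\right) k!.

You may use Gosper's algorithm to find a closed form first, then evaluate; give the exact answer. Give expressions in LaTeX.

Σ = 598751958

Ratio r(k) = (k + 1)*(5*k + (k + 1)**2 + 6)/(k**2 + 5*k + 1).
A = k + 1, B = 1, C = k**2 + 5*k + 1.
Set up (k + 1)·f(k+1) − (1)·f(k) − (k**2 + 5*k + 1) = 0.
From deg A=1, deg B=0, deg C=2: d=1.
Coefficient equations give f(k) = k + 4.
So s_k = (B(k−1)f/C)·t_k = ((k + 4)/(k**2 + 5*k + 1))·t_k = (k + 4)*factorial(k).
Check: Δs_k = (k**2 + 5*k + 1)*factorial(k). ✓
Sum = s_(11) − s_(3); s_(11) = 598752000, s_(3) = 42 ⇒ 598751958.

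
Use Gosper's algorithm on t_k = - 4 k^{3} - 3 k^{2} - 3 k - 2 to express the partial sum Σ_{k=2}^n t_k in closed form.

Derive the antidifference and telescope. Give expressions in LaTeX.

Ratio r(k) = (4*k**3 + 15*k**2 + 21*k + 12)/(4*k**3 + 3*k**2 + 3*k + 2).
Gosper form: A/B · C(k+1)/C(k) with A=1, B=1, C=k**3 + 3*k**2/4 + 3*k/4 + 1/2.
Key eq: (1)·f(k+1) = (1)·f(k) + (k**3 + 3*k**2/4 + 3*k/4 + 1/2).
d = 4 from the (0,0,3) case.
Match coefficients ⇒ f(k) = k*(k**3 - k**2 + k + 1)/4.
Get s_k = R·t_k = k*(-k**3 + k**2 - k - 1) with R(k) = B(k−1)f(k)/C(k) = k*(k**3 - k**2 + k + 1)/(4*k**3 + 3*k**2 + 3*k + 2).
s_(k+1) − s_k = -4*k**3 - 3*k**2 - 3*k - 2 = t_k.
Telescope: S(n) = s_(n+1) − s_(2) = -n**4 - 3*n**3 - 4*n**2 - 4*n - 2 − (-14) = -n**4 - 3*n**3 - 4*n**2 - 4*n + 12.

S(n) = - n^{4} - 3 n^{3} - 4 n^{2} - 4 n + 12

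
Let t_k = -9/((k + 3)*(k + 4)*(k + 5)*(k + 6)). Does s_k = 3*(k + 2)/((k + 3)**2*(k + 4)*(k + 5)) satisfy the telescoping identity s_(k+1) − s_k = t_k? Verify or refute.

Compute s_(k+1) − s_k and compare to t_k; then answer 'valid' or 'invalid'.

Invalid: residual 3*(4*k + 15)/(k**6 + 25*k**5 + 257*k**4 + 1391*k**3 + 4182*k**2 + 6624*k + 4320) ≠ 0.

s_(k+1) = 3*(k + 3)/((k + 4)**2*(k + 5)*(k + 6))
s_(k+1) − s_k = 3*(-(k + 2)*(k + 4)*(k + 6) + (k + 3)**3)/((k + 3)**2*(k + 4)**2*(k + 5)*(k + 6))
(s_(k+1) − s_k) − t_k = 3*(4*k + 15)/(k**6 + 25*k**5 + 257*k**4 + 1391*k**3 + 4182*k**2 + 6624*k + 4320)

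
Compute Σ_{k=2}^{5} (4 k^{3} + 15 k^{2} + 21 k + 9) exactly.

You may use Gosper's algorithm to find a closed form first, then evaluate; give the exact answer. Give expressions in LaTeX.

Σ = 2036

Ratio r(k) = (4*k**3 + 27*k**2 + 63*k + 49)/(4*k**3 + 15*k**2 + 21*k + 9).
Gosper form: A/B · C(k+1)/C(k) with A=1, B=1, C=k**3 + 15*k**2/4 + 21*k/4 + 9/4.
Set up (1)·f(k+1) − (1)·f(k) − (k**3 + 15*k**2/4 + 21*k/4 + 9/4) = 0.
Degrees (0,0,3) ⇒ d ≤ 4.
A polynomial solution: f(k) = k*(k**3 + 3*k**2 + 4*k + 1)/4.
So s_k = (B(k−1)f/C)·t_k = (k*(k**3 + 3*k**2 + 4*k + 1)/((4*k + 3)*(k**2 + 3*k + 3)))·t_k = k*(k**3 + 3*k**2 + 4*k + 1).
s_(k+1) − s_k = 4*k**3 + 15*k**2 + 21*k + 9 = t_k.
Sum = s_(6) − s_(2); s_(6) = 2094, s_(2) = 58 ⇒ 2036.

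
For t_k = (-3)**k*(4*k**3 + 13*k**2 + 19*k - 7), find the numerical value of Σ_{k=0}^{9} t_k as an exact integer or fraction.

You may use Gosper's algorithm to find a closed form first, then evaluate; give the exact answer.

Σ = -65308198

Ratio r(k) = 3*(-4*k**3 - 25*k**2 - 57*k - 29)/(4*k**3 + 13*k**2 + 19*k - 7).
Take A(k)=-3, B(k)=1, C(k)=k**3 + 13*k**2/4 + 19*k/4 - 7/4.
Key eq: (-3)·f(k+1) = (1)·f(k) + (k**3 + 13*k**2/4 + 19*k/4 - 7/4).
Bound: deg f ≤ 3.
A polynomial solution: f(k) = -(k**3 + k**2 + k - 4)/4.
Certificate R = B(k−1)f/C = -(k**3 + k**2 + k - 4)/(4*k**3 + 13*k**2 + 19*k - 7) gives s_k = (-3)**k*(-k**3 - k**2 - k + 4).
s_(k+1) − s_k = (-3)**k*(4*k**3 + 13*k**2 + 19*k - 7) = t_k.
Evaluate s at k=10 and k=0: -65308194 and 4; difference -65308198.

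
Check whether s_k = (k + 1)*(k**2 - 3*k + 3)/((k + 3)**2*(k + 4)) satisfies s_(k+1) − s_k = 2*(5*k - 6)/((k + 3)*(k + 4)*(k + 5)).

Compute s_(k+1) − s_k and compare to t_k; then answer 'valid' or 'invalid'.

s_(k+1) = -(k + 2)*(3*k - (k + 1)**2)/((k + 4)**2*(k + 5))
s_(k+1) − s_k = 6*(2*k**3 + 7*k**2 - 4*k - 7)/(k**5 + 19*k**4 + 143*k**3 + 533*k**2 + 984*k + 720)
(s_(k+1) − s_k) − t_k = 2*(k**3 - 8*k**2 - 30*k + 51)/(k**5 + 19*k**4 + 143*k**3 + 533*k**2 + 984*k + 720)

Invalid: residual 2*(k**3 - 8*k**2 - 30*k + 51)/(k**5 + 19*k**4 + 143*k**3 + 533*k**2 + 984*k + 720) ≠ 0.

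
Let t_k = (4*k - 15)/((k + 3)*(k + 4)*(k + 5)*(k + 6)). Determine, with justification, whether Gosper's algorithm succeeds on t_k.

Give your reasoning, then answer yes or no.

r(k) = (k + 3)*(4*k - 11)/((k + 7)*(4*k - 15)) after simplifying.
Gosper form: A/B · C(k+1)/C(k) with A=k + 3, B=k + 7, C=k - 15/4.
Need (k + 3)·f(k+1) − (k + 6)·f(k) = k - 15/4.
d = 3 from the (1,1,1) case.
Solve for f: f(k) = -k*(k**2 + 12*k + 87)/80 (degree 3 ≤ 3).
Get s_k = R·t_k = k*(-k**2 - 12*k - 87)/(20*(k + 3)*(k + 4)*(k + 5)) with R(k) = B(k−1)f(k)/C(k) = -k*(k + 6)*(k**2 + 12*k + 87)/(20*(4*k - 15)).
Δs = (4*k - 15)/(k**4 + 18*k**3 + 119*k**2 + 342*k + 360), as required.

Yes. s_k = k*(-k**2 - 12*k - 87)/(20*(k + 3)*(k + 4)*(k + 5)).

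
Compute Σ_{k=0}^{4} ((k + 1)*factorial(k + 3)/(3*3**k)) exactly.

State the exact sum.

t_(k+1)/t_k = (k + 2)*(k + 4)/(3*(k + 1)).
So A=k/3 + 4/3 and B=1, with C=k + 1.
Need (k/3 + 4/3)·f(k+1) − (1)·f(k) = k + 1.
Degrees (1,0,1) ⇒ d ≤ 0.
A polynomial solution: f(k) = 3.
R(k) = B(k−1)·f(k)/C(k) = 3/(k + 1); s_k = R·t_k = factorial(k + 3)/3**k.
s_(k+1) − s_k = (k + 1)*factorial(k + 3)/(3*3**k) = t_k.
Σ_(k=0)^(4) t_k = s_(5) − s_(0) = 4480/27 − (6) = 4318/27.

Σ = 4318/27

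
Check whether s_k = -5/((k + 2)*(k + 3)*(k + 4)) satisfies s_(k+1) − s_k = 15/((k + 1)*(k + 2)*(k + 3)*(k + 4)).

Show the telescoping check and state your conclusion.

Invalid: residual -60/(k**5 + 15*k**4 + 85*k**3 + 225*k**2 + 274*k + 120) ≠ 0.

s_(k+1) = -5/((k + 3)*(k + 4)*(k + 5))
s_(k+1) − s_k = 15/((k + 2)*(k + 3)*(k + 4)*(k + 5))
(s_(k+1) − s_k) − t_k = -60/((k + 1)*(k + 2)*(k + 3)*(k + 4)*(k + 5))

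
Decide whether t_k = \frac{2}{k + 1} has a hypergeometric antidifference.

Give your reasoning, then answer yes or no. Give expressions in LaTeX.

No — key equation has no polynomial f.

Compute t_(k+1)/t_k: get (k + 1)/(k + 2).
Take A(k)=k + 1, B(k)=k + 2, C(k)=1.
Solve (k + 1)·f(k+1) − (k + 1)·f(k) = 1.
Degrees (1,1,0) ⇒ d ≤ 0.
Put f(k) = c0: A·f(k+1) − B(k−1)·f(k) − C = -1; need -1 = 0 — inconsistent ⇒ no f, not summable.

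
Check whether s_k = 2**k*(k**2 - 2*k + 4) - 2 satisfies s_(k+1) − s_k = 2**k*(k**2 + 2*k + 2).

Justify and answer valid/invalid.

Valid: the claim telescopes to t_k.

s_(k+1) = 2*2**k*k**2 + 6*2**k - 2
s_(k+1) − s_k = 2**k*(k**2 + 2*k + 2)
(s_(k+1) − s_k) − t_k = 0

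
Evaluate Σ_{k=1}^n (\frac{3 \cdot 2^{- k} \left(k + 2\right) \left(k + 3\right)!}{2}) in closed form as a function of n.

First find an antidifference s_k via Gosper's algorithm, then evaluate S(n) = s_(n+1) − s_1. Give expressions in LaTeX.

t_(k+1)/t_k = (k + 3)*(k + 4)/(2*(k + 2)).
Gosper form: A/B · C(k+1)/C(k) with A=k/2 + 2, B=1, C=k + 2.
Solve (k/2 + 2)·f(k+1) − (1)·f(k) = k + 2.
deg f ≤ 0 (via 1,0,1).
Match coefficients ⇒ f(k) = 2.
Then R = B(k−1)f/C = 2/(k + 2), so s_k = R(k)·t_k = 3*factorial(k + 3)/2**k.
s_(k+1) − s_k = 3*(k + 2)*factorial(k + 3)/(2*2**k) = t_k.
Evaluate: s_(n+1) = 3*2**(-n - 1)*factorial(n + 4); subtract s_(1) = 36 ⇒ S(n) = -36 + 3*factorial(n + 4)/(2*2**n).

S(n) = -36 + \frac{3 \cdot 2^{- n} \left(n + 4\right)!}{2}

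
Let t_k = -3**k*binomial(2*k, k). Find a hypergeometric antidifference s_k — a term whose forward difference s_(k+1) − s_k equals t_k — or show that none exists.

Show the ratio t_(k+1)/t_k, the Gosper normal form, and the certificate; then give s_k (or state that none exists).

The ratio is 6*(2*k + 1)/(k + 1).
Factor: A=12*k + 6; B=k + 1; C=1.
Key eq: (12*k + 6)·f(k+1) = (k)·f(k) + (1).
Degrees (1,1,0) ⇒ d ≤ -1.
Bound -1 < 0, so the key equation has no polynomial solution.

none (Gosper's algorithm certifies no s_k)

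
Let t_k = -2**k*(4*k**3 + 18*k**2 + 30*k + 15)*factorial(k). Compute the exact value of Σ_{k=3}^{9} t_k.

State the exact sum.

Σ = -902961560016

Ratio r(k) = 2*(4*k**4 + 34*k**3 + 108*k**2 + 145*k + 67)/(4*k**3 + 18*k**2 + 30*k + 15).
A = 2*k + 2, B = 1, C = k**3 + 9*k**2/2 + 15*k/2 + 15/4.
f must satisfy (2*k + 2)·f(k+1) − (1)·f(k) = k**3 + 9*k**2/2 + 15*k/2 + 15/4.
deg f ≤ 2 (via 1,0,3).
Coefficient equations give f(k) = (2*k**2 + 4*k + 3)/4.
Then R = B(k−1)f/C = (2*k**2 + 4*k + 3)/(4*k**3 + 18*k**2 + 30*k + 15), so s_k = R(k)·t_k = -2**k*(2*k**2 + 4*k + 3)*factorial(k).
Check: Δs_k = -2**k*(4*k**3 + 18*k**2 + 30*k + 15)*factorial(k). ✓
Σ_(k=3)^(9) t_k = s_(10) − s_(3) = -902961561600 − (-1584) = -902961560016.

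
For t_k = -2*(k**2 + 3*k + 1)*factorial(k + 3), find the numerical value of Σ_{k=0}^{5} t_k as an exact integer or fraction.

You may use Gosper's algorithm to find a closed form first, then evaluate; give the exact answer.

Σ = -3628812

t_(k+1)/t_k = (k + 4)*(3*k + (k + 1)**2 + 4)/(k**2 + 3*k + 1).
A = k + 4, B = 1, C = k**2 + 3*k + 1.
Solve (k + 4)·f(k+1) − (1)·f(k) = k**2 + 3*k + 1.
d = 1 from the (1,0,2) case.
A polynomial solution: f(k) = k - 1.
Certificate R = B(k−1)f/C = (k - 1)/(k**2 + 3*k + 1) gives s_k = -2*(k - 1)*factorial(k + 3).
Check: Δs_k = -2*(k**2 + 3*k + 1)*factorial(k + 3). ✓
Σ_(k=0)^(5) t_k = s_(6) − s_(0) = -3628800 − (12) = -3628812.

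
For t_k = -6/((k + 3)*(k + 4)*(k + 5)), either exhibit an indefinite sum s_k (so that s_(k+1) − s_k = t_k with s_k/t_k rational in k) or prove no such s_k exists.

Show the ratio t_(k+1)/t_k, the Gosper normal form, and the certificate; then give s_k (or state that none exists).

s_k = k*(-k - 7)/(4*(k + 3)*(k + 4))

r(k) = (k + 3)/(k + 6) after simplifying.
Normal form (A,B,C) = (k + 3, k + 6, 1).
Set up (k + 3)·f(k+1) − (k + 5)·f(k) − (1) = 0.
d = 2 from the (1,1,0) case.
Coefficient equations give f(k) = k*(k + 7)/24.
So s_k = (B(k−1)f/C)·t_k = (k*(k + 5)*(k + 7)/24)·t_k = k*(-k - 7)/(4*(k + 3)*(k + 4)).
s_(k+1) − s_k = -6/(k**3 + 12*k**2 + 47*k + 60) = t_k.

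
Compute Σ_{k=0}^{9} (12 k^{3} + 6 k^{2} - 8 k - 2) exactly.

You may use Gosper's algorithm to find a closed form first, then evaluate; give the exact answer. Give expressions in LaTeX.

Σ = 25630

t_(k+1)/t_k = (6*k**3 + 21*k**2 + 20*k + 4)/(6*k**3 + 3*k**2 - 4*k - 1).
So A=1 and B=1, with C=k**3 + k**2/2 - 2*k/3 - 1/6.
Need (1)·f(k+1) − (1)·f(k) = k**3 + k**2/2 - 2*k/3 - 1/6.
Bound: deg f ≤ 4.
Solving with deg f ≤ 4: f(k) = k*(k + 1)*(3*k**2 - 7*k + 3)/12.
Get s_k = R·t_k = k*(3*k**3 - 4*k**2 - 4*k + 3) with R(k) = B(k−1)f(k)/C(k) = k*(3*k**2 - 7*k + 3)/(2*(6*k**2 - 3*k - 1)).
Δs = 12*k**3 + 6*k**2 - 8*k - 2, as required.
Evaluate s at k=10 and k=0: 25630 and 0; difference 25630.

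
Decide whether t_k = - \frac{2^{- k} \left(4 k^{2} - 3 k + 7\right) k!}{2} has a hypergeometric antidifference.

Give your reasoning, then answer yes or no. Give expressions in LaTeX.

Yes. s_k = - 2^{- k} \left(4 k - 3\right) k!.

The ratio is (k + 1)*(-3*k + 4*(k + 1)**2 + 4)/(2*(4*k**2 - 3*k + 7)).
Gosper form: A/B · C(k+1)/C(k) with A=k/2 + 1/2, B=1, C=k**2 - 3*k/4 + 7/4.
Solve (k/2 + 1/2)·f(k+1) − (1)·f(k) = k**2 - 3*k/4 + 7/4.
d = 1 from the (1,0,2) case.
Match coefficients ⇒ f(k) = (4*k - 3)/2.
Certificate R = B(k−1)f/C = 2*(4*k - 3)/(4*k**2 - 3*k + 7) gives s_k = -(4*k - 3)*factorial(k)/2**k.
Check: Δs_k = -(4*k**2 - 3*k + 7)*factorial(k)/(2*2**k). ✓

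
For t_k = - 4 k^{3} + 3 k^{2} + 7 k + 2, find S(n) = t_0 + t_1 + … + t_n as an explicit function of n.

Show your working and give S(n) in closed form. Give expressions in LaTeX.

S(n) = - n^{4} - n^{3} + 4 n^{2} + 6 n + 2

t_(k+1)/t_k = (4*k**3 + 9*k**2 - k - 8)/(4*k**3 - 3*k**2 - 7*k - 2).
A = 1, B = 1, C = k**3 - 3*k**2/4 - 7*k/4 - 1/2.
Set up (1)·f(k+1) − (1)·f(k) − (k**3 - 3*k**2/4 - 7*k/4 - 1/2) = 0.
Bound: deg f ≤ 4.
Match coefficients ⇒ f(k) = k*(k**3 - 3*k**2 - k + 1)/4.
So s_k = (B(k−1)f/C)·t_k = (k*(k**3 - 3*k**2 - k + 1)/(4*k**3 - 3*k**2 - 7*k - 2))·t_k = k*(-k**3 + 3*k**2 + k - 1).
Check: Δs_k = -4*k**3 + 3*k**2 + 7*k + 2. ✓
Telescope: S(n) = s_(n+1) − s_(0) = -n**4 - n**3 + 4*n**2 + 6*n + 2 − (0) = -n**4 - n**3 + 4*n**2 + 6*n + 2.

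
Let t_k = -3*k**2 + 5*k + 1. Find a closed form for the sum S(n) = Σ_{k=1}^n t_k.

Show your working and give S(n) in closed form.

S(n) = n*(-n**2 + n + 3)

Ratio r(k) = (3*k**2 + k - 3)/(3*k**2 - 5*k - 1).
Take A(k)=1, B(k)=1, C(k)=k**2 - 5*k/3 - 1/3.
Key eq: (1)·f(k+1) = (1)·f(k) + (k**2 - 5*k/3 - 1/3).
deg f ≤ 3 (via 0,0,2).
Solving with deg f ≤ 3: f(k) = k*(k**2 - 4*k + 2)/3.
Then R = B(k−1)f/C = k*(k**2 - 4*k + 2)/(3*k**2 - 5*k - 1), so s_k = R(k)·t_k = k*(-k**2 + 4*k - 2).
Check: Δs_k = -3*k**2 + 5*k + 1. ✓
s_(n+1) = -n**3 + n**2 + 3*n + 1 and s_(1) = 1, so S(n) = n*(-n**2 + n + 3).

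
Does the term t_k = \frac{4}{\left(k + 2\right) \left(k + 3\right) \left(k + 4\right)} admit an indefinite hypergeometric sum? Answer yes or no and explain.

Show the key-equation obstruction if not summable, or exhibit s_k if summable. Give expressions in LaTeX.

Compute t_(k+1)/t_k: get (k + 2)/(k + 5).
So A=k + 2 and B=k + 5, with C=1.
Need (k + 2)·f(k+1) − (k + 4)·f(k) = 1.
d = 2 from the (1,1,0) case.
Match coefficients ⇒ f(k) = k*(k + 5)/12.
So s_k = (B(k−1)f/C)·t_k = (k*(k + 4)*(k + 5)/12)·t_k = k*(k + 5)/(3*(k + 2)*(k + 3)).
Check: Δs_k = 4/(k**3 + 9*k**2 + 26*k + 24). ✓

Yes. s_k = \frac{k \left(k + 5\right)}{3 \left(k + 2\right) \left(k + 3\right)}.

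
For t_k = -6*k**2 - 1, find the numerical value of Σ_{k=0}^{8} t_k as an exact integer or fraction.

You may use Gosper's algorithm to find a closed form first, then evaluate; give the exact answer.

Σ = -1233

The ratio is (6*(k + 1)**2 + 1)/(6*k**2 + 1).
Take A(k)=1, B(k)=1, C(k)=k**2 + 1/6.
Key eq: (1)·f(k+1) = (1)·f(k) + (k**2 + 1/6).
Degrees (0,0,2) ⇒ d ≤ 3.
Match coefficients ⇒ f(k) = k*(2*k**2 - 3*k + 2)/6.
Certificate R = B(k−1)f/C = k*(2*k**2 - 3*k + 2)/(6*k**2 + 1) gives s_k = k*(-2*k**2 + 3*k - 2).
s_(k+1) − s_k = -6*k**2 - 1 = t_k.
Evaluate s at k=9 and k=0: -1233 and 0; difference -1233.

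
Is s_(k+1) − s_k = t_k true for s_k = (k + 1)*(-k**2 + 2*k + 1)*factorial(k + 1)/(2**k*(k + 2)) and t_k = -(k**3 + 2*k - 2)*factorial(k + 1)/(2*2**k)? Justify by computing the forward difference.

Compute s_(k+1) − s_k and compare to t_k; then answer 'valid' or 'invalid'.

s_(k+1) = -(k + 2)*(k**2 - 2)*factorial(k + 2)/(2*2**k*(k + 3))
s_(k+1) − s_k = -(k**5 + 4*k**4 + 6*k**3 + 8*k**2 - 4*k - 10)*factorial(k + 1)/(2*2**k*(k + 2)*(k + 3))
(s_(k+1) − s_k) − t_k = (k**4 + 2*k**3 + 6*k - 2)*factorial(k + 1)/(2*2**k*(k + 2)*(k + 3))

Invalid: residual (k**4 + 2*k**3 + 6*k - 2)*factorial(k + 1)/(2*2**k*(k + 2)*(k + 3)) ≠ 0.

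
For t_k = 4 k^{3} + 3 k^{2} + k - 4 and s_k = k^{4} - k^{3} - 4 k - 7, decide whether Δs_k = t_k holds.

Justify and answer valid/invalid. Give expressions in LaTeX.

s_(k+1) = -4*k + (k + 1)**4 - (k + 1)**3 - 11
s_(k+1) − s_k = 4*k**3 + 3*k**2 + k - 4
(s_(k+1) − s_k) − t_k = 0

Valid: the claim telescopes to t_k.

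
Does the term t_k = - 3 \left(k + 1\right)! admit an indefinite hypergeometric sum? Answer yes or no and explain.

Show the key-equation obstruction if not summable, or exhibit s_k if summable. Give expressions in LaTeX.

No. Not Gosper-summable.

Ratio r(k) = k + 2.
Take A(k)=k + 2, B(k)=1, C(k)=1.
Solve (k + 2)·f(k+1) − (1)·f(k) = 1.
deg f ≤ -1 (via 1,0,0).
d = -1 < 0 ⇒ no nonzero polynomial f; not summable.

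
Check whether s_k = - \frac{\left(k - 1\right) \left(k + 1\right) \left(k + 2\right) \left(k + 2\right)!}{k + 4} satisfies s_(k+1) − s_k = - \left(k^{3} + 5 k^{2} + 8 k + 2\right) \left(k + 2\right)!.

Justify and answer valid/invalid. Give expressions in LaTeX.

Invalid: residual \frac{3 \left(k^{2} + 4 k + 5\right) \left(k^{2} + 5 k + 2\right) \left(k + 2\right)!}{\left(k + 4\right) \left(k + 5\right)} ≠ 0.

s_(k+1) = -k*(k + 2)*(k + 3)*factorial(k + 3)/(k + 5)
s_(k+1) − s_k = -(k + 2)*(k**4 + 9*k**3 + 28*k**2 + 37*k + 5)*factorial(k + 2)/((k + 4)*(k + 5))
(s_(k+1) − s_k) − t_k = 3*(k**2 + 4*k + 5)*(k**2 + 5*k + 2)*factorial(k + 2)/((k + 4)*(k + 5))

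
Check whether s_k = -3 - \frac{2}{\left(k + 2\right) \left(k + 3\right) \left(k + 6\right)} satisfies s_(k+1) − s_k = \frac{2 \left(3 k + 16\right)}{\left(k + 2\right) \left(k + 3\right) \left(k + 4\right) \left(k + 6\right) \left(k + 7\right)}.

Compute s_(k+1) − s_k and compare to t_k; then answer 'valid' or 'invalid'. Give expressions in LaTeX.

valid (s_(k+1) − s_k reduces to t_k)

s_(k+1) = -3 - 2/((k + 3)*(k + 4)*(k + 7))
s_(k+1) − s_k = 2*(3*k + 16)/(k**5 + 22*k**4 + 185*k**3 + 740*k**2 + 1404*k + 1008)
(s_(k+1) − s_k) − t_k = 0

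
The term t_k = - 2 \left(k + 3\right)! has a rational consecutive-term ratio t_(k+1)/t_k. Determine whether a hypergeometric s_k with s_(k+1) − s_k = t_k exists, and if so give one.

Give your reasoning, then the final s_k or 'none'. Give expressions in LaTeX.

no hypergeometric antidifference exists

t_(k+1)/t_k = k + 4.
Take A(k)=k + 4, B(k)=1, C(k)=1.
Need (k + 4)·f(k+1) − (1)·f(k) = 1.
Degrees (1,0,0) ⇒ d ≤ -1.
d = -1 < 0 ⇒ no nonzero polynomial f; not summable.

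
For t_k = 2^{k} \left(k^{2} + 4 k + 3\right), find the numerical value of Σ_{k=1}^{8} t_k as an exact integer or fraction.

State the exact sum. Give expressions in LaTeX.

Ratio r(k) = 2*(k**2 + 6*k + 8)/(k**2 + 4*k + 3).
A = 2, B = 1, C = k**2 + 4*k + 3.
Set up (2)·f(k+1) − (1)·f(k) − (k**2 + 4*k + 3) = 0.
deg f ≤ 2 (via 0,0,2).
Match coefficients ⇒ f(k) = k**2 + 1.
Then R = B(k−1)f/C = (k**2 + 1)/((k + 1)*(k + 3)), so s_k = R(k)·t_k = 2**k*(k**2 + 1).
Verify: 2**k*(k**2 + 4*k + 3) matches t_k.
Evaluate s at k=9 and k=1: 41984 and 4; difference 41980.

Σ = 41980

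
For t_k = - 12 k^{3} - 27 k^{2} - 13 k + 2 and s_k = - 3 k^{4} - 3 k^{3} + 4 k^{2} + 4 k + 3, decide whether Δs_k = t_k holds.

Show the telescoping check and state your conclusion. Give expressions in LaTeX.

s_(k+1) = -3*k**4 - 15*k**3 - 23*k**2 - 9*k + 5
s_(k+1) − s_k = -12*k**3 - 27*k**2 - 13*k + 2
(s_(k+1) − s_k) − t_k = 0

Valid: the claim telescopes to t_k.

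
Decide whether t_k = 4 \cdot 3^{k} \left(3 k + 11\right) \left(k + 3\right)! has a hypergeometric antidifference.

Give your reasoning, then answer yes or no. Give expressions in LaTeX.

t_(k+1)/t_k = 3*(k + 4)*(3*k + 14)/(3*k + 11).
So A=3*k + 12 and B=1, with C=k + 11/3.
f must satisfy (3*k + 12)·f(k+1) − (1)·f(k) = k + 11/3.
Degrees (1,0,1) ⇒ d ≤ 0.
Solve for f: f(k) = 1/3 (degree 0 ≤ 0).
So s_k = (B(k−1)f/C)·t_k = (1/(3*k + 11))·t_k = 4*3**k*factorial(k + 3).
Δs = 4*3**k*(3*k + 11)*factorial(k + 3), as required.

Yes. s_k = 4 \cdot 3^{k} \left(k + 3\right)!.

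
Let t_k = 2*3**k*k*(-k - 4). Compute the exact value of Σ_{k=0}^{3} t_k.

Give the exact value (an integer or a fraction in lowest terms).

The ratio is 3*(k + 1)*(k + 5)/(k*(k + 4)).
Normal form (A,B,C) = (3, 1, k**2 + 4*k).
Key eq: (3)·f(k+1) = (1)·f(k) + (k**2 + 4*k).
Bound: deg f ≤ 2.
Coefficient equations give f(k) = (k**2 + k - 3)/2.
So s_k = (B(k−1)f/C)·t_k = ((k**2 + k - 3)/(2*k*(k + 4)))·t_k = 3**k*(-k**2 - k + 3).
s_(k+1) − s_k = 2*3**k*k*(-k - 4) = t_k.
Sum = s_(4) − s_(0); s_(4) = -1377, s_(0) = 3 ⇒ -1380.

Σ = -1380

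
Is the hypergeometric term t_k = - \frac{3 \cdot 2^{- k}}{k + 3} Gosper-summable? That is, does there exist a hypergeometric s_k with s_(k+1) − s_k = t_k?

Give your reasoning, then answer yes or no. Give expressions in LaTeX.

The ratio is (k + 3)/(2*(k + 4)).
A = k/2 + 3/2, B = k + 4, C = 1.
Need (k/2 + 3/2)·f(k+1) − (k + 3)·f(k) = 1.
From deg A=1, deg B=1, deg C=0: d=-1.
Bound -1 < 0, so the key equation has no polynomial solution.

No. Not Gosper-summable.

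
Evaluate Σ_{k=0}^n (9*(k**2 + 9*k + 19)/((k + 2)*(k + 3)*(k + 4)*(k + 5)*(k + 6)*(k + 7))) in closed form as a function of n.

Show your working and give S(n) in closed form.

S(n) = (n**3 + 15*n**2 + 71*n + 57)/(16*(n**3 + 15*n**2 + 71*n + 105))

The ratio is (k + 2)*(9*k + (k + 1)**2 + 28)/((k + 8)*(k**2 + 9*k + 19)).
Take A(k)=k + 2, B(k)=k + 8, C(k)=k**2 + 9*k + 19.
Need (k + 2)·f(k+1) − (k + 7)·f(k) = k**2 + 9*k + 19.
From deg A=1, deg B=1, deg C=2: d=5.
Solve for f: f(k) = k*(k + 3)*(k + 5)*(k**2 + 12*k + 44)/144 (degree 5 ≤ 5).
Then R = B(k−1)f/C = k*(k + 3)*(k + 5)*(k + 7)*(k**2 + 12*k + 44)/(144*(k**2 + 9*k + 19)), so s_k = R(k)·t_k = k*(k**2 + 12*k + 44)/(16*(k**3 + 12*k**2 + 44*k + 48)).
Verify: 9*(k**2 + 9*k + 19)/(k**6 + 27*k**5 + 295*k**4 + 1665*k**3 + 5104*k**2 + 8028*k + 5040) matches t_k.
Σ_(k=0)^n t_k = s_(n+1) − s_(0) = ((n**3 + 15*n**2 + 71*n + 57)/(16*(n**3 + 15*n**2 + 71*n + 105))) − (0), i.e. (n**3 + 15*n**2 + 71*n + 57)/(16*(n**3 + 15*n**2 + 71*n + 105)).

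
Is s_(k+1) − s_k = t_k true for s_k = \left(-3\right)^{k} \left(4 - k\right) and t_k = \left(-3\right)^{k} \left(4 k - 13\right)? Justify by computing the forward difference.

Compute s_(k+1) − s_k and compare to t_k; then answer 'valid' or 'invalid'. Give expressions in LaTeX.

s_(k+1) = (-3)**(k + 1)*(3 - k)
s_(k+1) − s_k = (-3)**k*(4*k - 13)
(s_(k+1) − s_k) − t_k = 0

valid (s_(k+1) − s_k reduces to t_k)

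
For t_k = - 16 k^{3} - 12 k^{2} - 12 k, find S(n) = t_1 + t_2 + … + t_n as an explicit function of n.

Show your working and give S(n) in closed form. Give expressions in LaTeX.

S(n) = 4 n \left(- n^{3} - 3 n^{2} - 4 n - 2\right)

Step 1: r(k) = (4*k**3 + 15*k**2 + 21*k + 10)/(k*(4*k**2 + 3*k + 3)).
Normal form (A,B,C) = (1, 1, k**3 + 3*k**2/4 + 3*k/4).
Solve (1)·f(k+1) − (1)·f(k) = k**3 + 3*k**2/4 + 3*k/4.
From deg A=0, deg B=0, deg C=3: d=4.
A polynomial solution: f(k) = k*(k - 1)*(k**2 + 1)/4.
Get s_k = R·t_k = 4*k*(-k**3 + k**2 - k + 1) with R(k) = B(k−1)f(k)/C(k) = (k - 1)*(k**2 + 1)/(4*k**2 + 3*k + 3).
s_(k+1) − s_k = 4*k*(-4*k**2 - 3*k - 3) = t_k.
Σ_(k=1)^n t_k = s_(n+1) − s_(1) = (4*n*(-n**3 - 3*n**2 - 4*n - 2)) − (0), i.e. 4*n*(-n**3 - 3*n**2 - 4*n - 2).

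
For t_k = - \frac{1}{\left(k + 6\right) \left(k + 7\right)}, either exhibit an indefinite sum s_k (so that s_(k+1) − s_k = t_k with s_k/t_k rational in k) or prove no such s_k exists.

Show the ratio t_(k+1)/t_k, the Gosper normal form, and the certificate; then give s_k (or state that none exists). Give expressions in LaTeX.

s_k = - \frac{k}{6 k + 36}

Compute t_(k+1)/t_k: get (k + 6)/(k + 8).
Take A(k)=k + 6, B(k)=k + 8, C(k)=1.
f must satisfy (k + 6)·f(k+1) − (k + 7)·f(k) = 1.
d = 1 from the (1,1,0) case.
Match coefficients ⇒ f(k) = k/6.
Then R = B(k−1)f/C = k*(k + 7)/6, so s_k = R(k)·t_k = -k/(6*k + 36).
Check: Δs_k = -1/(k**2 + 13*k + 42). ✓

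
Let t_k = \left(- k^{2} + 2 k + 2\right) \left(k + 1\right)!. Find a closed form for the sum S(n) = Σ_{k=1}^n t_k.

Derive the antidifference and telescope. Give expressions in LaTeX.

r(k) = (k + 2)*(2*k - (k + 1)**2 + 4)/(-k**2 + 2*k + 2) after simplifying.
Normal form (A,B,C) = (k + 2, 1, k**2 - 2*k - 2).
Set up (k + 2)·f(k+1) − (1)·f(k) − (k**2 - 2*k - 2) = 0.
From deg A=1, deg B=0, deg C=2: d=1.
Solving with deg f ≤ 1: f(k) = k - 4.
R(k) = B(k−1)·f(k)/C(k) = (k - 4)/(k**2 - 2*k - 2); s_k = R·t_k = -(k - 4)*factorial(k + 1).
s_(k+1) − s_k = (-k**2 + 2*k + 2)*factorial(k + 1) = t_k.
Telescope: S(n) = s_(n+1) − s_(1) = -(n - 3)*factorial(n + 2) − (6) = -n**3*factorial(n) + 7*n*factorial(n) + 6*factorial(n) - 6.

S(n) = - n^{3} n! + 7 n n! + 6 n! - 6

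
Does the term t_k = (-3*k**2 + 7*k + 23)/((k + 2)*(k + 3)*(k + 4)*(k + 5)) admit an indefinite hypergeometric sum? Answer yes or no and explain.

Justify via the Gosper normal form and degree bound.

Yes. s_k = k*(k**2 + 33*k + 58)/(8*(k + 2)*(k + 3)*(k + 4)).

t_(k+1)/t_k = (k + 2)*(7*k - 3*(k + 1)**2 + 30)/((k + 6)*(-3*k**2 + 7*k + 23)).
So A=k + 2 and B=k + 6, with C=k**2 - 7*k/3 - 23/3.
f must satisfy (k + 2)·f(k+1) − (k + 5)·f(k) = k**2 - 7*k/3 - 23/3.
From deg A=1, deg B=1, deg C=2: d=3.
A polynomial solution: f(k) = -k*(k**2 + 33*k + 58)/24.
R(k) = B(k−1)·f(k)/C(k) = -k*(k + 5)*(k**2 + 33*k + 58)/(8*(3*k**2 - 7*k - 23)); s_k = R·t_k = k*(k**2 + 33*k + 58)/(8*(k + 2)*(k + 3)*(k + 4)).
Check: Δs_k = (-3*k**2 + 7*k + 23)/(k**4 + 14*k**3 + 71*k**2 + 154*k + 120). ✓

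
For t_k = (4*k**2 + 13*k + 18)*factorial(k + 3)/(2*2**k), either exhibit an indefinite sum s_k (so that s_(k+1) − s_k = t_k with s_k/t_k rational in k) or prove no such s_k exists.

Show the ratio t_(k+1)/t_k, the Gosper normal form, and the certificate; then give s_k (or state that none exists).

The ratio is (k + 4)*(13*k + 4*(k + 1)**2 + 31)/(2*(4*k**2 + 13*k + 18)).
A = k/2 + 2, B = 1, C = k**2 + 13*k/4 + 9/2.
Need (k/2 + 2)·f(k+1) − (1)·f(k) = k**2 + 13*k/4 + 9/2.
Degrees (1,0,2) ⇒ d ≤ 1.
A polynomial solution: f(k) = (4*k + 1)/2.
R(k) = B(k−1)·f(k)/C(k) = 2*(4*k + 1)/(4*k**2 + 13*k + 18); s_k = R·t_k = (4*k + 1)*factorial(k + 3)/2**k.
Δs = (4*k**2 + 13*k + 18)*factorial(k + 3)/(2*2**k), as required.

s_k = (4*k + 1)*factorial(k + 3)/2**k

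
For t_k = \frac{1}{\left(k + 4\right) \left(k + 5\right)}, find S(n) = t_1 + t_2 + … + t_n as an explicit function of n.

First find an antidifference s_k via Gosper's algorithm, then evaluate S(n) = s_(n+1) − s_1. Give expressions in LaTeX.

The ratio is (k + 4)/(k + 6).
Factor: A=k + 4; B=k + 6; C=1.
Need (k + 4)·f(k+1) − (k + 5)·f(k) = 1.
deg f ≤ 1 (via 1,1,0).
Coefficient equations give f(k) = k/4.
So s_k = (B(k−1)f/C)·t_k = (k*(k + 5)/4)·t_k = k/(4*(k + 4)).
Verify: 1/(k**2 + 9*k + 20) matches t_k.
s_(n+1) = (n + 1)/(4*(n + 5)) and s_(1) = 1/20, so S(n) = n/(5*(n + 5)).

S(n) = \frac{n}{5 \left(n + 5\right)}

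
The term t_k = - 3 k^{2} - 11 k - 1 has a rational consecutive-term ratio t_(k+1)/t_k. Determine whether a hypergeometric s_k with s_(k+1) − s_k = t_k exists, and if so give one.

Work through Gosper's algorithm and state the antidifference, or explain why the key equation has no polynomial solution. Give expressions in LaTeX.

The ratio is (3*k**2 + 17*k + 15)/(3*k**2 + 11*k + 1).
A = 1, B = 1, C = k**2 + 11*k/3 + 1/3.
Solve (1)·f(k+1) − (1)·f(k) = k**2 + 11*k/3 + 1/3.
deg f ≤ 3 (via 0,0,2).
A polynomial solution: f(k) = k*(k**2 + 4*k - 4)/3.
Get s_k = R·t_k = k*(-k**2 - 4*k + 4) with R(k) = B(k−1)f(k)/C(k) = k*(k**2 + 4*k - 4)/(3*k**2 + 11*k + 1).
Δs = -3*k**2 - 11*k - 1, as required.

s_k = k \left(- k^{2} - 4 k + 4\right)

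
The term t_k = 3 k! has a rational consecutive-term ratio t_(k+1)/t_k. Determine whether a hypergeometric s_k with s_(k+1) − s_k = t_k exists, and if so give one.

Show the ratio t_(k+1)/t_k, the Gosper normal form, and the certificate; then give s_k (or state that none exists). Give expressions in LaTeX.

no hypergeometric antidifference exists

Step 1: r(k) = k + 1.
Factor: A=k + 1; B=1; C=1.
Need (k + 1)·f(k+1) − (1)·f(k) = 1.
Degrees (1,0,0) ⇒ d ≤ -1.
deg f ≤ -1 is impossible — no certificate.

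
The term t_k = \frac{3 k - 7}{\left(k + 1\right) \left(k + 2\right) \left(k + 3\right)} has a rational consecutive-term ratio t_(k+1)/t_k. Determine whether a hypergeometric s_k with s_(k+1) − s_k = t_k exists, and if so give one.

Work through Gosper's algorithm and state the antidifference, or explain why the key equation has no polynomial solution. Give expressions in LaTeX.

s_k = \frac{k \left(- k - 6\right)}{\left(k + 1\right) \left(k + 2\right)}

Ratio r(k) = (k + 1)*(3*k - 4)/((k + 4)*(3*k - 7)).
So A=k + 1 and B=k + 4, with C=k - 7/3.
Need (k + 1)·f(k+1) − (k + 3)·f(k) = k - 7/3.
d = 2 from the (1,1,1) case.
Coefficient equations give f(k) = -k*(k + 6)/3.
R(k) = B(k−1)·f(k)/C(k) = -k*(k + 3)*(k + 6)/(3*k - 7); s_k = R·t_k = k*(-k - 6)/((k + 1)*(k + 2)).
Verify: (3*k - 7)/(k**3 + 6*k**2 + 11*k + 6) matches t_k.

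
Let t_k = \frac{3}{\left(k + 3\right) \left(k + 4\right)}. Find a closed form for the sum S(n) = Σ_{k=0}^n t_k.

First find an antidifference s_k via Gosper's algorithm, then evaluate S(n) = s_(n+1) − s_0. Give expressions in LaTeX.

t_(k+1)/t_k = (k + 3)/(k + 5).
Normal form (A,B,C) = (k + 3, k + 5, 1).
Solve (k + 3)·f(k+1) − (k + 4)·f(k) = 1.
d = 1 from the (1,1,0) case.
A polynomial solution: f(k) = k/3.
Certificate R = B(k−1)f/C = k*(k + 4)/3 gives s_k = k/(k + 3).
s_(k+1) − s_k = 3/(k**2 + 7*k + 12) = t_k.
Telescope: S(n) = s_(n+1) − s_(0) = (n + 1)/(n + 4) − (0) = (n + 1)/(n + 4).

S(n) = \frac{n + 1}{n + 4}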